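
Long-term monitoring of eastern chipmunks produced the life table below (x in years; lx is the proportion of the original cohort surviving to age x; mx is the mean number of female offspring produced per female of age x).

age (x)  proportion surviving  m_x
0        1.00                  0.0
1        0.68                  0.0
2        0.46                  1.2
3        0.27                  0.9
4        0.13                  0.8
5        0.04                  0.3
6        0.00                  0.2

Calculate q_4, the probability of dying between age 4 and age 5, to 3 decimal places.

q_4 = (l_4 − l_5) / l_4 = (0.13 − 0.04) / 0.13
     = 0.09 / 0.13 = 0.692308… → 0.692

0.692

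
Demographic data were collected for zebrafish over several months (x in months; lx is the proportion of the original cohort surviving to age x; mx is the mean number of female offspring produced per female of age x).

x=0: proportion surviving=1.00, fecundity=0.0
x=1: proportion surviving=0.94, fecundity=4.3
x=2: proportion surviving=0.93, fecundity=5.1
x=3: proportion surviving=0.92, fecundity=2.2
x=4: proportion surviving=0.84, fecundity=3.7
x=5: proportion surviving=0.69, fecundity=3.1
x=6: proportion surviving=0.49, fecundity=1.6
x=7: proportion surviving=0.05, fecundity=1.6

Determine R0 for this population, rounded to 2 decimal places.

lx·mx by age: 0, 4.042, 4.743, 2.024, 3.108, 2.139, 0.784, 0.08
R0 = Σ lx·mx = 16.92 → 16.92

16.92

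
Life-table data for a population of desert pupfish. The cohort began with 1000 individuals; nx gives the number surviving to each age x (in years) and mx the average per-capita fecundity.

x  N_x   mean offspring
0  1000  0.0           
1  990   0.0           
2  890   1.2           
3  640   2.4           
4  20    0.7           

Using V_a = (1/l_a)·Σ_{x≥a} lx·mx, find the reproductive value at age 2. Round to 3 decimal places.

lx = nx/n0 = nx/1000: 1, 0.99, 0.89, 0.64, 0.02
lx·mx for x ≥ 2: 1.068, 1.536, 0.014 → sum = 2.618
V_2 = 2.618 / l_2 = 2.618 / 0.89 = 2.941573… → 2.942

2.942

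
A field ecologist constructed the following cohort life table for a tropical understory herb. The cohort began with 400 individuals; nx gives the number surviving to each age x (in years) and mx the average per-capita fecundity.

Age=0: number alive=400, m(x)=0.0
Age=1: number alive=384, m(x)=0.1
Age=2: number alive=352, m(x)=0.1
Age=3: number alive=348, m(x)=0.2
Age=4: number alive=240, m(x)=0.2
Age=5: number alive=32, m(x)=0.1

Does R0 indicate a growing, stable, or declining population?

declining

lx = nx/n0 = nx/400: 1, 0.96, 0.88, 0.87, 0.6, 0.08
R0 = Σ lx·mx = 0 + 0.096 + 0.088 + 0.174 + 0.12 + 0.008 = 0.486
R0 < 1, so the population is declining.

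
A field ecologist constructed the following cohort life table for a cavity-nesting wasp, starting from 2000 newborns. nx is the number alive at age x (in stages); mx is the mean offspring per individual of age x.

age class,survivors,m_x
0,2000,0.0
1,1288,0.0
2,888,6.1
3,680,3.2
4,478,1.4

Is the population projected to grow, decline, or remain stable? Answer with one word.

growing

lx = nx/n0 = nx/2000: 1, 0.644, 0.444, 0.34, 0.239
R0 = Σ lx·mx = 0 + 0 + 2.7084 + 1.088 + 0.3346 = 4.131
R0 > 1, so the population is growing.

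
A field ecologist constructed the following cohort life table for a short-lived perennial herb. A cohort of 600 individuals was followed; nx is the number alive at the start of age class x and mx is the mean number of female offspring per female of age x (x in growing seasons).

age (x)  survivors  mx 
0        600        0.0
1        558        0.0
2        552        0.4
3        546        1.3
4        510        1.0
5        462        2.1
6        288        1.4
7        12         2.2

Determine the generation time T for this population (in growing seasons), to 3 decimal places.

lx = nx/n0 = nx/600: 1, 0.93, 0.92, 0.91, 0.85, 0.77, 0.48, 0.02
lx·mx: 0, 0, 0.368, 1.183, 0.85, 1.617, 0.672, 0.044 → R0 = 4.734
x·lx·mx: 0, 0, 0.736, 3.549, 3.4, 8.085, 4.032, 0.308 → Σ = 20.11
T = 20.11 / 4.734 = 4.247993… → 4.248

4.248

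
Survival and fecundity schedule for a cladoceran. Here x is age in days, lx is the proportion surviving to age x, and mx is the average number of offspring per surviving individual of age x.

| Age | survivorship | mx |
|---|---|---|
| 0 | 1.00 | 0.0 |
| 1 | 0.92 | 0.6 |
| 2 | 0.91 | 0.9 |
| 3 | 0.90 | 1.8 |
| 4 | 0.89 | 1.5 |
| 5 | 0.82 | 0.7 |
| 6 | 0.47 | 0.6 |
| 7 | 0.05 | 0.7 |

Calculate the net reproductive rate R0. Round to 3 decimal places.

lx·mx by age: 0, 0.552, 0.819, 1.62, 1.335, 0.574, 0.282, 0.035
R0 = Σ lx·mx = 5.217 → 5.217

5.217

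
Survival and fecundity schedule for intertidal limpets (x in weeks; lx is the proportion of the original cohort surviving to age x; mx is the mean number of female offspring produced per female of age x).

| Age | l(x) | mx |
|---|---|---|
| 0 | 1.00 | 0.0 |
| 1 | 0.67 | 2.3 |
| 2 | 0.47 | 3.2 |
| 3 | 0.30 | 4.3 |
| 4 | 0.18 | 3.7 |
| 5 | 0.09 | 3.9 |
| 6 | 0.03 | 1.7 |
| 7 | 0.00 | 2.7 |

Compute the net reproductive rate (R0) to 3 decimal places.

5.403

lx·mx by age: 0, 1.541, 1.504, 1.29, 0.666, 0.351, 0.051, 0
R0 = Σ lx·mx = 5.403 → 5.403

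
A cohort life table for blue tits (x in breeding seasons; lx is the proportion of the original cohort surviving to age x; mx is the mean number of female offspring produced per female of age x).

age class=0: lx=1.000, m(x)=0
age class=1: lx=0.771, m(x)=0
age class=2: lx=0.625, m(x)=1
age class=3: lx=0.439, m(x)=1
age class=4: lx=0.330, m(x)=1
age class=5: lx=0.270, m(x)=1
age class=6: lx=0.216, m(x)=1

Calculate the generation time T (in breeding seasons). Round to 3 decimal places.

lx·mx: 0, 0, 0.625, 0.439, 0.33, 0.27, 0.216 → R0 = 1.88
x·lx·mx: 0, 0, 1.25, 1.317, 1.32, 1.35, 1.296 → Σ = 6.533
T = 6.533 / 1.88 = 3.475 → 3.475

3.475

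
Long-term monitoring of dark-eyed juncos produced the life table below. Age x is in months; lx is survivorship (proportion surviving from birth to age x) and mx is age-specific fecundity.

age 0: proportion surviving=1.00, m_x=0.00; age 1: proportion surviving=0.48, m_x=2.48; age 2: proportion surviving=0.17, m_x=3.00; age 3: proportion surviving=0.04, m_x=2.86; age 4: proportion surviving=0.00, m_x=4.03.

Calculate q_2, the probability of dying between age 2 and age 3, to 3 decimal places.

0.765

q_2 = (l_2 − l_3) / l_2 = (0.17 − 0.04) / 0.17
     = 0.13 / 0.17 = 0.764706… → 0.765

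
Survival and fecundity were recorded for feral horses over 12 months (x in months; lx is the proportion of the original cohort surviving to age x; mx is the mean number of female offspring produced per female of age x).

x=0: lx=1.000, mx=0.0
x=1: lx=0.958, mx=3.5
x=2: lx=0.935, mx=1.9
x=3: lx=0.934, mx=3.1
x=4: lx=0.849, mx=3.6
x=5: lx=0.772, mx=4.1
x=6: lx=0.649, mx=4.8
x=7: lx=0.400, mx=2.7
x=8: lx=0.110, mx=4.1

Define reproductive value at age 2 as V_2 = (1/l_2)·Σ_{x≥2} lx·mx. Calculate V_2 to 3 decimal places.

16.620

lx·mx for x ≥ 2: 1.7765, 2.8954, 3.0564, 3.1652, 3.1152, 1.08, 0.451 → sum = 15.5397
V_2 = 15.5397 / l_2 = 15.5397 / 0.935 = 16.62 → 16.620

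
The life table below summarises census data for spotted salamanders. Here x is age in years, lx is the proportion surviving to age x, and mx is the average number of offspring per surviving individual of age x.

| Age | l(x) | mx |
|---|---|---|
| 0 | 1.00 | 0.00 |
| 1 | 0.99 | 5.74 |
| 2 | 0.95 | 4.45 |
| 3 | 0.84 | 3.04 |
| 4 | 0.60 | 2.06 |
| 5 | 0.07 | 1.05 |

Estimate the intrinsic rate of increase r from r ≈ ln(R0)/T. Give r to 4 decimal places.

R0 = Σ lx·mx = 0 + 5.6826 + 4.2275 + 2.5536 + 1.236 + 0.0735 = 13.7732
Σ x·lx·mx = 27.1099; T = 27.1099/13.7732 = 1.96831…
r ≈ ln(R0)/T = ln(13.7732)/1.96831… = 1.332477… → 1.3325

1.3325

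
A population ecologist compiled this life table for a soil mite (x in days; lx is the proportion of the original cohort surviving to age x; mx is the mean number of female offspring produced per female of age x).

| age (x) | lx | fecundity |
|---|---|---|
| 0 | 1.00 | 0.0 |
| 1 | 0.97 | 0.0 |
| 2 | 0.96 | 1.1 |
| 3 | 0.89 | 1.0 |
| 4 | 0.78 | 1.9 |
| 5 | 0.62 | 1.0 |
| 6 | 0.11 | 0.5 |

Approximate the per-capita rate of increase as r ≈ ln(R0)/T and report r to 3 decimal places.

0.410

R0 = Σ lx·mx = 0 + 0 + 1.056 + 0.89 + 1.482 + 0.62 + 0.055 = 4.103
Σ x·lx·mx = 14.14; T = 14.14/4.103 = 3.44626…
r ≈ ln(R0)/T = ln(4.103)/3.44626… = 0.40964… → 0.410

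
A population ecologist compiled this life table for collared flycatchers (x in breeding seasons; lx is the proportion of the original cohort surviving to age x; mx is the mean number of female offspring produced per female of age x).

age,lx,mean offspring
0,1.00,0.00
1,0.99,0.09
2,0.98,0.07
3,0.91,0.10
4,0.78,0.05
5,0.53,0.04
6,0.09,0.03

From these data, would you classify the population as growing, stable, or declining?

declining

R0 = Σ lx·mx = 0 + 0.0891 + 0.0686 + 0.091 + 0.039 + 0.0212 + 0.0027 = 0.3116
R0 < 1, so the population is declining.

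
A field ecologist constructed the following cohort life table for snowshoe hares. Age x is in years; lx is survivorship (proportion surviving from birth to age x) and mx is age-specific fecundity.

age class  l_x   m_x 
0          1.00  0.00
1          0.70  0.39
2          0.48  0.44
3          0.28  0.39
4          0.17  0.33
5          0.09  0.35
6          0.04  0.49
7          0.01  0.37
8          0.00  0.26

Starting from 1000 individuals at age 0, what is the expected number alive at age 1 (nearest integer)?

Expected survivors = N0 · l_1 = 1000 × 0.70 = 700 → 700

700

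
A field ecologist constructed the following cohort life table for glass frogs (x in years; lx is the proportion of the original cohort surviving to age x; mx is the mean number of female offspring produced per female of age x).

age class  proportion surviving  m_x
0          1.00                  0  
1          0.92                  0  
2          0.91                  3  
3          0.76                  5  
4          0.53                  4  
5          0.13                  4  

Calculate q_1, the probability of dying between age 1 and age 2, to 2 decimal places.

q_1 = (l_1 − l_2) / l_1 = (0.92 − 0.91) / 0.92
     = 0.01 / 0.92 = 0.01087… → 0.01

0.01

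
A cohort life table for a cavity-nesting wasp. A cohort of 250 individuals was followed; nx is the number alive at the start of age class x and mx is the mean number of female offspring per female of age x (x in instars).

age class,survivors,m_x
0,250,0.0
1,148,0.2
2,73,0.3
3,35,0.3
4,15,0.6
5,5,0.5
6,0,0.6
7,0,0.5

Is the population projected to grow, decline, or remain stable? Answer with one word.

declining

lx = nx/n0 = nx/250: 1, 0.592, 0.292, 0.14, 0.06, 0.02, 0, 0
R0 = Σ lx·mx = 0 + 0.1184 + 0.0876 + 0.042 + 0.036 + 0.01 + 0 + 0 = 0.294
R0 < 1, so the population is declining.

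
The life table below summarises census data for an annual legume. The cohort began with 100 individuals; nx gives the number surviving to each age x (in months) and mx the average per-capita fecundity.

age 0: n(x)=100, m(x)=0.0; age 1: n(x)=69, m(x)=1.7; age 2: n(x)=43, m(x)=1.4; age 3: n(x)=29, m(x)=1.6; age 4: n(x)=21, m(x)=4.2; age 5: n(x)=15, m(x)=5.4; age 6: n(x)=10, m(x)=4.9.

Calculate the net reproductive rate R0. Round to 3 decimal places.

4.421

lx = nx/n0 = nx/100: 1, 0.69, 0.43, 0.29, 0.21, 0.15, 0.1
lx·mx by age: 0, 1.173, 0.602, 0.464, 0.882, 0.81, 0.49
R0 = Σ lx·mx = 4.421 → 4.421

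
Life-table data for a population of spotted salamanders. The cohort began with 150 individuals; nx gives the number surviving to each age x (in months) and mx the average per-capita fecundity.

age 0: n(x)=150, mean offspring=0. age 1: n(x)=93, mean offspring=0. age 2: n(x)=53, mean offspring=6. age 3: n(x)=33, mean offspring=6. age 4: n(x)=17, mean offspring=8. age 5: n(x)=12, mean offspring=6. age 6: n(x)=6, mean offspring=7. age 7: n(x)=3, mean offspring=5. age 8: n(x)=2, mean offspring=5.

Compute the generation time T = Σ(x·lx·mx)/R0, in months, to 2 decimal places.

lx = nx/n0 = nx/150: 1, 0.62, 0.35333…, 0.22, 0.11333…, 0.08, 0.04, 0.02, 0.01333…
lx·mx: 0, 0, 2.12…, 1.32, 0.906667…, 0.48, 0.28, 0.1, 0.066667… → R0 = 5.273333…
x·lx·mx: 0, 0, 4.24…, 3.96, 3.626667…, 2.4, 1.68, 0.7, 0.533333… → Σ = 17.14…
T = 17.14… / 5.273333… = 3.250316… → 3.25

3.25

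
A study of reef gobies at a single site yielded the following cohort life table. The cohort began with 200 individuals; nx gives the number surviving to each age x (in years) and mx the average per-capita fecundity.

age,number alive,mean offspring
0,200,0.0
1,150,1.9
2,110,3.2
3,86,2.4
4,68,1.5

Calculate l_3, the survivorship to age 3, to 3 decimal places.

l_3 = n_3/n_0 = 86/200 = 0.43 → 0.430

0.430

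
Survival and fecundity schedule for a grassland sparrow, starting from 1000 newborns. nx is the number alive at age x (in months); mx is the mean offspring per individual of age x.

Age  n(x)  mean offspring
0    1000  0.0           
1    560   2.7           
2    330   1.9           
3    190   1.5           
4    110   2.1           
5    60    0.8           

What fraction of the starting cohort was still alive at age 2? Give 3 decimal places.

l_2 = n_2/n_0 = 330/1000 = 0.33 → 0.330

0.330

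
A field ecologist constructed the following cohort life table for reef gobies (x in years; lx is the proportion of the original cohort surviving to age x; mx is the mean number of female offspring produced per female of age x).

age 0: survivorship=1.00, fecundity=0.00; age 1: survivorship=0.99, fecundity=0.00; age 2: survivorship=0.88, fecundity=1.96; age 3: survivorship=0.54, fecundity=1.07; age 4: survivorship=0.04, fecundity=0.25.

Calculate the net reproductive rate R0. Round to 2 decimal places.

2.31

lx·mx by age: 0, 0, 1.7248, 0.5778, 0.01
R0 = Σ lx·mx = 2.3126 → 2.31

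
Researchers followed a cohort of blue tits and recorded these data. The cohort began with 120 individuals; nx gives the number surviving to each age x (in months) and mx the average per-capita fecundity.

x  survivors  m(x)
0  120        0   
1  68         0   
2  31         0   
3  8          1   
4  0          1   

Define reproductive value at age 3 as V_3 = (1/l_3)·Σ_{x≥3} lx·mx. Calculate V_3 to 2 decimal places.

1.00

lx = nx/n0 = nx/120: 1, 0.56667…, 0.25833…, 0.06667…, 0
lx·mx for x ≥ 3: 0.066667…, 0 → sum = 0.066667…
V_3 = 0.066667… / l_3 = 0.066667… / 0.066667… = 1 → 1.00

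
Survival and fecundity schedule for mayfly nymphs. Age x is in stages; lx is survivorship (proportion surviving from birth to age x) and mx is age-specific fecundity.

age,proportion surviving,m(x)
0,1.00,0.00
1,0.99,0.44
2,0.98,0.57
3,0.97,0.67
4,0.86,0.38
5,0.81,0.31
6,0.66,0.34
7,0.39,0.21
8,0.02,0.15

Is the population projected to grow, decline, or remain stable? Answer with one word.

R0 = Σ lx·mx = 0 + 0.4356 + 0.5586 + 0.6499 + 0.3268 + 0.2511 + 0.2244 + 0.0819 + 0.003 = 2.5313
R0 > 1, so the population is growing.

growing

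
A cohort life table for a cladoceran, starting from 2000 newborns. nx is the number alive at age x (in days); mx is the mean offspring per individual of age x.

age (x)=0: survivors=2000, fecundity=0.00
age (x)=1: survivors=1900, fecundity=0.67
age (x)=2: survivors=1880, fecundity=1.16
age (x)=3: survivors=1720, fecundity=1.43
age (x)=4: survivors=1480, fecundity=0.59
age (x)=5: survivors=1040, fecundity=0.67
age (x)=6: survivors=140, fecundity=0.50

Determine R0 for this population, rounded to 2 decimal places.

lx = nx/n0 = nx/2000: 1, 0.95, 0.94, 0.86, 0.74, 0.52, 0.07
lx·mx by age: 0, 0.6365, 1.0904, 1.2298, 0.4366, 0.3484, 0.035
R0 = Σ lx·mx = 3.7767 → 3.78

3.78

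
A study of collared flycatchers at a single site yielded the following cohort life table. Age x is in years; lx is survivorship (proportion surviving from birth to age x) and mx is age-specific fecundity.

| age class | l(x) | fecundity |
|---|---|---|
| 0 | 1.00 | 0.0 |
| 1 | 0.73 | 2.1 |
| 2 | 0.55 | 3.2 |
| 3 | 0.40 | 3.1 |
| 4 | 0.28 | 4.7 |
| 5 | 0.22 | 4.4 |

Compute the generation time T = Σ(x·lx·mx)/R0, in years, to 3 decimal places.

lx·mx: 0, 1.533, 1.76, 1.24, 1.316, 0.968 → R0 = 6.817
x·lx·mx: 0, 1.533, 3.52, 3.72, 5.264, 4.84 → Σ = 18.877
T = 18.877 / 6.817 = 2.769107… → 2.769

2.769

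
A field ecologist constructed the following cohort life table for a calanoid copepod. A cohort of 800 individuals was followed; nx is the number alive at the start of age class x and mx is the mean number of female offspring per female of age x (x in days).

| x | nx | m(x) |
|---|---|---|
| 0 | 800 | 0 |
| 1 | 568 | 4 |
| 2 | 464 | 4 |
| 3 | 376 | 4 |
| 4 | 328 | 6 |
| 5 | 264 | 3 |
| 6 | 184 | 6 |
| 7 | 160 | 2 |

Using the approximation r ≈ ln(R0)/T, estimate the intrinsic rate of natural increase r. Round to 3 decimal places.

lx = nx/n0 = nx/800: 1, 0.71, 0.58, 0.47, 0.41, 0.33, 0.23, 0.2
R0 = Σ lx·mx = 0 + 2.84 + 2.32 + 1.88 + 2.46 + 0.99 + 1.38 + 0.4 = 12.27
Σ x·lx·mx = 38.99; T = 38.99/12.27 = 3.17767…
r ≈ ln(R0)/T = ln(12.27)/3.17767… = 0.78899… → 0.789

0.789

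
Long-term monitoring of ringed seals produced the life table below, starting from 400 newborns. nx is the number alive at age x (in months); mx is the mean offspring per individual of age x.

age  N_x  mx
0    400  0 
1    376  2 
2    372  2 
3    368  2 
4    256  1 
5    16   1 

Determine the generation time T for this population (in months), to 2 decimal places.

lx = nx/n0 = nx/400: 1, 0.94, 0.93, 0.92, 0.64, 0.04
lx·mx: 0, 1.88, 1.86, 1.84, 0.64, 0.04 → R0 = 6.26
x·lx·mx: 0, 1.88, 3.72, 5.52, 2.56, 0.2 → Σ = 13.88
T = 13.88 / 6.26 = 2.217252… → 2.22

2.22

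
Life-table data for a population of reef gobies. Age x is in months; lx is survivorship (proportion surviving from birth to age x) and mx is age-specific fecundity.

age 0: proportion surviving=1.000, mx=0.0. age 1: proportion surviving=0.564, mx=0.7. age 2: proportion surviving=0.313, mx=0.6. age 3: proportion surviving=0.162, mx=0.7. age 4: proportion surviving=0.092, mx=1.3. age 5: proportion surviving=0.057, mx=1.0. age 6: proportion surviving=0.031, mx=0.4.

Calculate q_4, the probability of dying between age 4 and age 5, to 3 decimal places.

0.380

q_4 = (l_4 − l_5) / l_4 = (0.092 − 0.057) / 0.092
     = 0.035 / 0.092 = 0.380435… → 0.380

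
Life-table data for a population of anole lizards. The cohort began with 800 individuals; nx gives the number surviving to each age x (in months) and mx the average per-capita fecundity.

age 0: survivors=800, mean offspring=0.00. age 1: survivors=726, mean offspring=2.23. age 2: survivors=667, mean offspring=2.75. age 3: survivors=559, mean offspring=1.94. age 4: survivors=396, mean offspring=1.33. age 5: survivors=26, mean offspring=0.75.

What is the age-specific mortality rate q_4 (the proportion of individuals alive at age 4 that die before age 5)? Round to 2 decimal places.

lx = nx/n0 = nx/800: 1, 0.9075, 0.83375, 0.69875, 0.495, 0.0325
q_4 = (l_4 − l_5) / l_4 = (0.495 − 0.0325) / 0.495
     = 0.4625 / 0.495 = 0.934343… → 0.93

0.93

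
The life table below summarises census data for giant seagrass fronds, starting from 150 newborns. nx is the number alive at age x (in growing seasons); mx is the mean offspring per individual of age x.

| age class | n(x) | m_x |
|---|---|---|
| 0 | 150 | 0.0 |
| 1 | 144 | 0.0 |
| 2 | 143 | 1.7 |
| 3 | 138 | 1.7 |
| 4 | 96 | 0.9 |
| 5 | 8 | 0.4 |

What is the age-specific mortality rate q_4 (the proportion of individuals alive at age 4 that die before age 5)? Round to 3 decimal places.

lx = nx/n0 = nx/150: 1, 0.96, 0.95333…, 0.92, 0.64, 0.05333…
q_4 = (l_4 − l_5) / l_4 = (0.64 − 0.053333…) / 0.64
     = 0.586667… / 0.64 = 0.916667… → 0.917

0.917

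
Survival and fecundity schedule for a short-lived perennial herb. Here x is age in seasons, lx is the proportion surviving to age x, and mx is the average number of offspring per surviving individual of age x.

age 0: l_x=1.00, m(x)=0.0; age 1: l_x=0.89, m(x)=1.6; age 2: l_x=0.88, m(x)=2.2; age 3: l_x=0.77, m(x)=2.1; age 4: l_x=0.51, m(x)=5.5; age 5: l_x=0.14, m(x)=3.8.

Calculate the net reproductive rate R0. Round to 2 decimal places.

lx·mx by age: 0, 1.424, 1.936, 1.617, 2.805, 0.532
R0 = Σ lx·mx = 8.314 → 8.31

8.31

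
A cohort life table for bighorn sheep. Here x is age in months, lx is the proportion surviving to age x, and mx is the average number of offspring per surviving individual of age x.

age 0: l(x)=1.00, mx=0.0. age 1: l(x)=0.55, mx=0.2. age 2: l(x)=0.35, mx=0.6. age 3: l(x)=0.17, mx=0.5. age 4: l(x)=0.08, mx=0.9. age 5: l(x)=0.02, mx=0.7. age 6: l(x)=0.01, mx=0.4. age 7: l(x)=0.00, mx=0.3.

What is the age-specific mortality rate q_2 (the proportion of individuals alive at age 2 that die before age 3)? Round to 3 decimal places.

q_2 = (l_2 − l_3) / l_2 = (0.35 − 0.17) / 0.35
     = 0.18 / 0.35 = 0.514286… → 0.514

0.514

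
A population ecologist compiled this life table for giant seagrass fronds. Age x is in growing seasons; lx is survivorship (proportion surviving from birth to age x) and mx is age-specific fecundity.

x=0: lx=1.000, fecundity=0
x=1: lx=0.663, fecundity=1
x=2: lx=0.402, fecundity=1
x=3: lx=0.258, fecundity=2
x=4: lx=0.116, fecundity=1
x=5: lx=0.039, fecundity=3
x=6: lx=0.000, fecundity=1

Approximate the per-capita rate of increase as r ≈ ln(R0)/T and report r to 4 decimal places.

0.2658

R0 = Σ lx·mx = 0 + 0.663 + 0.402 + 0.516 + 0.116 + 0.117 + 0 = 1.814
Σ x·lx·mx = 4.064; T = 4.064/1.814 = 2.24035…
r ≈ ln(R0)/T = ln(1.814)/2.24035… = 0.265822… → 0.2658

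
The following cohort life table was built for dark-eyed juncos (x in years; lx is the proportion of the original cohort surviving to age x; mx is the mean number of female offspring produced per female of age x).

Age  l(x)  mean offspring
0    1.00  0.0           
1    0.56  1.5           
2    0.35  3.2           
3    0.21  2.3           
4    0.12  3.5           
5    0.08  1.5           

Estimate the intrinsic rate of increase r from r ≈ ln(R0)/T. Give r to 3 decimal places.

0.479

R0 = Σ lx·mx = 0 + 0.84 + 1.12 + 0.483 + 0.42 + 0.12 = 2.983
Σ x·lx·mx = 6.809; T = 6.809/2.983 = 2.2826…
r ≈ ln(R0)/T = ln(2.983)/2.2826… = 0.47881… → 0.479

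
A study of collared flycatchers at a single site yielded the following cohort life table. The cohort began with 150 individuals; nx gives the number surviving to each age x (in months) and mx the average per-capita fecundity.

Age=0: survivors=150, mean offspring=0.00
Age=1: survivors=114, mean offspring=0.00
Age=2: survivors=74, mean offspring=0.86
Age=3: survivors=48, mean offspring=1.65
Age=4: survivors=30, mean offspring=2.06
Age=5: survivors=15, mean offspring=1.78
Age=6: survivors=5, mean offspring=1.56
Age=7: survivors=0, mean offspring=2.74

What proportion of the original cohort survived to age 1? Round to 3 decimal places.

0.760

l_1 = n_1/n_0 = 114/150 = 0.76 → 0.760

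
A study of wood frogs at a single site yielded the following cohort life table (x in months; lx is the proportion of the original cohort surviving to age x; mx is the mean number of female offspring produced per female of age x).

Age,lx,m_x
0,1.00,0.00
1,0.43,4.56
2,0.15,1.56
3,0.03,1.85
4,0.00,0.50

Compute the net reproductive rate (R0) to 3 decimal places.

lx·mx by age: 0, 1.9608, 0.234, 0.0555, 0
R0 = Σ lx·mx = 2.2503 → 2.250

2.250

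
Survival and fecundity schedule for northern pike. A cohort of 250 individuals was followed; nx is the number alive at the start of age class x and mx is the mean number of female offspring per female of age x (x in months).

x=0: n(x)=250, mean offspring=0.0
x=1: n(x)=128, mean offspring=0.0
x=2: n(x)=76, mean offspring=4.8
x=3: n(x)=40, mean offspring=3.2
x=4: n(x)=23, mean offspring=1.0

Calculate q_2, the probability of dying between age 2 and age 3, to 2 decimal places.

lx = nx/n0 = nx/250: 1, 0.512, 0.304, 0.16, 0.092
q_2 = (l_2 − l_3) / l_2 = (0.304 − 0.16) / 0.304
     = 0.144 / 0.304 = 0.473684… → 0.47

0.47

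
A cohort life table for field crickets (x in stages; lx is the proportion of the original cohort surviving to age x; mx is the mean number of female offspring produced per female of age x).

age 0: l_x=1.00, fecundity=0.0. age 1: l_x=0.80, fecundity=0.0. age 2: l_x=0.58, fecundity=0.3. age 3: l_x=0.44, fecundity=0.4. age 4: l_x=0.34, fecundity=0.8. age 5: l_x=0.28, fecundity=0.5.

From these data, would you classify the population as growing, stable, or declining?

declining

R0 = Σ lx·mx = 0 + 0 + 0.174 + 0.176 + 0.272 + 0.14 = 0.762
R0 < 1, so the population is declining.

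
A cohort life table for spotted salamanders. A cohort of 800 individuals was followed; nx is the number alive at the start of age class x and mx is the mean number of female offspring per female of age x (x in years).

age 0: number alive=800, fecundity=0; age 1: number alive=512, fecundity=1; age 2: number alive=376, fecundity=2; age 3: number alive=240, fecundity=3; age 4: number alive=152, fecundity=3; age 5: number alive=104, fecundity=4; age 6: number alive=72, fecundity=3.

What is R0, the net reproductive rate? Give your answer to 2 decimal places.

lx = nx/n0 = nx/800: 1, 0.64, 0.47, 0.3, 0.19, 0.13, 0.09
lx·mx by age: 0, 0.64, 0.94, 0.9, 0.57, 0.52, 0.27
R0 = Σ lx·mx = 3.84 → 3.84

3.84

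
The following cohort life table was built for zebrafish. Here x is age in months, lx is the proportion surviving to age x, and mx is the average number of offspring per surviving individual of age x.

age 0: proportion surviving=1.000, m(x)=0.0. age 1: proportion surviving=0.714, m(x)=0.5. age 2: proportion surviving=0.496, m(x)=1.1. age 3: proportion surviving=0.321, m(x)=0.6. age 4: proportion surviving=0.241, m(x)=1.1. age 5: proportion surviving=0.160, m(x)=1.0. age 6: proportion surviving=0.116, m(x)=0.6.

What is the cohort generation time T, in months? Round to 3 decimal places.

2.707

lx·mx: 0, 0.357, 0.5456, 0.1926, 0.2651, 0.16, 0.0696 → R0 = 1.5899
x·lx·mx: 0, 0.357, 1.0912, 0.5778, 1.0604, 0.8, 0.4176 → Σ = 4.304
T = 4.304 / 1.5899 = 2.707088… → 2.707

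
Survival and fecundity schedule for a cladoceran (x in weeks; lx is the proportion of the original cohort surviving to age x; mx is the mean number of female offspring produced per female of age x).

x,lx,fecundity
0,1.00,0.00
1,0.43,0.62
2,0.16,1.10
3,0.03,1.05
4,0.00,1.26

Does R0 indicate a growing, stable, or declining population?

R0 = Σ lx·mx = 0 + 0.2666 + 0.176 + 0.0315 + 0 = 0.4741
R0 < 1, so the population is declining.

declining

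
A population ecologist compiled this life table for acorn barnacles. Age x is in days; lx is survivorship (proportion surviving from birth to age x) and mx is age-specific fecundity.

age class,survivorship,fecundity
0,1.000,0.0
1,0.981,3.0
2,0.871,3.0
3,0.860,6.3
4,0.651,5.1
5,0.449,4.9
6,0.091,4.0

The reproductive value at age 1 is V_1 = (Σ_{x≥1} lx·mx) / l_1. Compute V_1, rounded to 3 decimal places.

lx·mx for x ≥ 1: 2.943, 2.613, 5.418, 3.3201, 2.2001, 0.364 → sum = 16.8582
V_1 = 16.8582 / l_1 = 16.8582 / 0.981 = 17.184709… → 17.185

17.185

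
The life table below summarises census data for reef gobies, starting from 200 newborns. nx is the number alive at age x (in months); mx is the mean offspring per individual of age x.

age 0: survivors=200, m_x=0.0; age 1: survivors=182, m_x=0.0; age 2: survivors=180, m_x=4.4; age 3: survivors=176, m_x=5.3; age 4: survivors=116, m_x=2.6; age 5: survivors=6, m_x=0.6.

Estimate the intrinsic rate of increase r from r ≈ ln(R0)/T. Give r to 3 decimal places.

lx = nx/n0 = nx/200: 1, 0.91, 0.9, 0.88, 0.58, 0.03
R0 = Σ lx·mx = 0 + 0 + 3.96 + 4.664 + 1.508 + 0.018 = 10.15
Σ x·lx·mx = 28.034; T = 28.034/10.15 = 2.76197…
r ≈ ln(R0)/T = ln(10.15)/2.76197… = 0.83907… → 0.839

0.839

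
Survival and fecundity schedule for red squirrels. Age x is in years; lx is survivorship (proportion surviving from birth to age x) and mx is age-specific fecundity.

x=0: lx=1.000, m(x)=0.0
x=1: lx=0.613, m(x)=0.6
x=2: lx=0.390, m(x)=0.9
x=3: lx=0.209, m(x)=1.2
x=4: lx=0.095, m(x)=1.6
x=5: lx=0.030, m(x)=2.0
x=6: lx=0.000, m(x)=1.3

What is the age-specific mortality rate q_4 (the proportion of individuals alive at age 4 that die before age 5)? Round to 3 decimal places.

0.684

q_4 = (l_4 − l_5) / l_4 = (0.095 − 0.03) / 0.095
     = 0.065 / 0.095 = 0.684211… → 0.684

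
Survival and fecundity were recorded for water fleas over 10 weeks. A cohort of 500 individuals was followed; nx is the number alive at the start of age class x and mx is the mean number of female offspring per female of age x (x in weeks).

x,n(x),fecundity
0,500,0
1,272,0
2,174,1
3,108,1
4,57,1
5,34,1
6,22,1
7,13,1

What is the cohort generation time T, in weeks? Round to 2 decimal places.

3.17

lx = nx/n0 = nx/500: 1, 0.544, 0.348, 0.216, 0.114, 0.068, 0.044, 0.026
lx·mx: 0, 0, 0.348, 0.216, 0.114, 0.068, 0.044, 0.026 → R0 = 0.816
x·lx·mx: 0, 0, 0.696, 0.648, 0.456, 0.34, 0.264, 0.182 → Σ = 2.586
T = 2.586 / 0.816 = 3.169118… → 3.17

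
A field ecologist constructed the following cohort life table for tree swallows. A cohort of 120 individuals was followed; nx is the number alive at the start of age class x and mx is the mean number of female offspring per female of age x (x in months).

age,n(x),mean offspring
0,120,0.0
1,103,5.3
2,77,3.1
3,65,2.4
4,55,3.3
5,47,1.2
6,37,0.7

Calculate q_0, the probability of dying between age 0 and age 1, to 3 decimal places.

lx = nx/n0 = nx/120: 1, 0.85833…, 0.64167…, 0.54167…, 0.45833…, 0.39167…, 0.30833…
q_0 = (l_0 − l_1) / l_0 = (1 − 0.858333…) / 1
     = 0.141667… / 1 = 0.141667… → 0.142

0.142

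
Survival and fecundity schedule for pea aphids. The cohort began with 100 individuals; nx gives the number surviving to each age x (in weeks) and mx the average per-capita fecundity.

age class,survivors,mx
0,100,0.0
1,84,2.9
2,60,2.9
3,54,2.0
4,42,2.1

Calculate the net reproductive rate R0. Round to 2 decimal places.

lx = nx/n0 = nx/100: 1, 0.84, 0.6, 0.54, 0.42
lx·mx by age: 0, 2.436, 1.74, 1.08, 0.882
R0 = Σ lx·mx = 6.138 → 6.14

6.14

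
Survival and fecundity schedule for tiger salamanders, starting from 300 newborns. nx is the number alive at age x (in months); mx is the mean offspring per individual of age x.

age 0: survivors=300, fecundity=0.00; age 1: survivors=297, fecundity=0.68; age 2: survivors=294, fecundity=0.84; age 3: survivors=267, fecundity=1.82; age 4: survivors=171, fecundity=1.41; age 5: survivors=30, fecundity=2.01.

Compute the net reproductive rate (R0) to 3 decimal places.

4.121

lx = nx/n0 = nx/300: 1, 0.99, 0.98, 0.89, 0.57, 0.1
lx·mx by age: 0, 0.6732, 0.8232, 1.6198, 0.8037, 0.201
R0 = Σ lx·mx = 4.1209 → 4.121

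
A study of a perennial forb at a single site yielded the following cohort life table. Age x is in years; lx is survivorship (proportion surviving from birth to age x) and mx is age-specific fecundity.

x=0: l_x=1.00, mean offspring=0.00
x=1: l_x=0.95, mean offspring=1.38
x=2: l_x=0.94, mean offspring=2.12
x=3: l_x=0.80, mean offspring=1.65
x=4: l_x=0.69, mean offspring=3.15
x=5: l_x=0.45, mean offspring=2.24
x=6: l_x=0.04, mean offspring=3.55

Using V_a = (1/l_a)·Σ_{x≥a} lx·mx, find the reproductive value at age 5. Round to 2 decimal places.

2.56

lx·mx for x ≥ 5: 1.008, 0.142 → sum = 1.15
V_5 = 1.15 / l_5 = 1.15 / 0.45 = 2.555556… → 2.56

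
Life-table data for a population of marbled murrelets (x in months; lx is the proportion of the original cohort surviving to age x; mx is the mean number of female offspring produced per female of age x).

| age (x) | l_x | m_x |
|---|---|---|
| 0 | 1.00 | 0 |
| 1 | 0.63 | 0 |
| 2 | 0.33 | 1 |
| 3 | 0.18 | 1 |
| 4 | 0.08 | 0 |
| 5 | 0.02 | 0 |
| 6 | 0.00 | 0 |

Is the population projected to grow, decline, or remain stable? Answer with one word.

R0 = Σ lx·mx = 0 + 0 + 0.33 + 0.18 + 0 + 0 + 0 = 0.51
R0 < 1, so the population is declining.

declining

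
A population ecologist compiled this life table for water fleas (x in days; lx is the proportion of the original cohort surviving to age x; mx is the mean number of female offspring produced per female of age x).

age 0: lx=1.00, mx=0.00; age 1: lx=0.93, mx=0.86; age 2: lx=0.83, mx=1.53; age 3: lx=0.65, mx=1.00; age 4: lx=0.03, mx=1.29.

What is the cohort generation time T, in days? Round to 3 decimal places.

lx·mx: 0, 0.7998, 1.2699, 0.65, 0.0387 → R0 = 2.7584
x·lx·mx: 0, 0.7998, 2.5398, 1.95, 0.1548 → Σ = 5.4444
T = 5.4444 / 2.7584 = 1.973753… → 1.974

1.974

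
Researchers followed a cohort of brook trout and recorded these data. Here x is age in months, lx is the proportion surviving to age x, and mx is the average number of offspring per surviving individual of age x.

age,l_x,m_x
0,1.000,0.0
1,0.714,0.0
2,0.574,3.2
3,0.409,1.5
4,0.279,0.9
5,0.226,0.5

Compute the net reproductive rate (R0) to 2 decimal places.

lx·mx by age: 0, 0, 1.8368, 0.6135, 0.2511, 0.113
R0 = Σ lx·mx = 2.8144 → 2.81

2.81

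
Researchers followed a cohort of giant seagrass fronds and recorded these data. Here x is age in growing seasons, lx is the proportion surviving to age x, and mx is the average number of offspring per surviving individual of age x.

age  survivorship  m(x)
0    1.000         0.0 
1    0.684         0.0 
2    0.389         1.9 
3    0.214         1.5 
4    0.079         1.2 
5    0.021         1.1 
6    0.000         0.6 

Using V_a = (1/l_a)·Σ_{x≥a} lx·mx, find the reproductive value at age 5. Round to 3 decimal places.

1.100

lx·mx for x ≥ 5: 0.0231, 0 → sum = 0.0231
V_5 = 0.0231 / l_5 = 0.0231 / 0.021 = 1.1 → 1.100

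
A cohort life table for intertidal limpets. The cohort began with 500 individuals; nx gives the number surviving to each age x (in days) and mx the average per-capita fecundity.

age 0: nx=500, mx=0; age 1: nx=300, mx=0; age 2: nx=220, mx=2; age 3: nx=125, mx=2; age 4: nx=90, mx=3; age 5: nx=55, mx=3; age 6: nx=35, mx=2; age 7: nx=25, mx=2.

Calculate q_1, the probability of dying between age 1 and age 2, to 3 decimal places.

lx = nx/n0 = nx/500: 1, 0.6, 0.44, 0.25, 0.18, 0.11, 0.07, 0.05
q_1 = (l_1 − l_2) / l_1 = (0.6 − 0.44) / 0.6
     = 0.16 / 0.6 = 0.266667… → 0.267

0.267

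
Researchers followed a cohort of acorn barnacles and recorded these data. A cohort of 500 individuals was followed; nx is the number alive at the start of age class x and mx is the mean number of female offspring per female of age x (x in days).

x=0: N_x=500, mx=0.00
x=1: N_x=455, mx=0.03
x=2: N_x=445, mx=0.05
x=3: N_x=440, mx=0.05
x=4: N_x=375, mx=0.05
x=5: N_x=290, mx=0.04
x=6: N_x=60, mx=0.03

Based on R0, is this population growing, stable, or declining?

lx = nx/n0 = nx/500: 1, 0.91, 0.89, 0.88, 0.75, 0.58, 0.12
R0 = Σ lx·mx = 0 + 0.0273 + 0.0445 + 0.044 + 0.0375 + 0.0232 + 0.0036 = 0.1801
R0 < 1, so the population is declining.

declining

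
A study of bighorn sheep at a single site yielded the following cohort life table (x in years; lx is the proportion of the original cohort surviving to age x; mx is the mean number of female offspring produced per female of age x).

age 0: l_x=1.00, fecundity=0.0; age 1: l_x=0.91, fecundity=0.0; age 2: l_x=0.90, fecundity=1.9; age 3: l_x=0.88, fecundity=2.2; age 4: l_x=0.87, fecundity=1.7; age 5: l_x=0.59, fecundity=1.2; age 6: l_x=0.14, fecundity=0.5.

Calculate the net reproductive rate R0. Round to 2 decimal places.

5.90

lx·mx by age: 0, 0, 1.71, 1.936, 1.479, 0.708, 0.07
R0 = Σ lx·mx = 5.903 → 5.90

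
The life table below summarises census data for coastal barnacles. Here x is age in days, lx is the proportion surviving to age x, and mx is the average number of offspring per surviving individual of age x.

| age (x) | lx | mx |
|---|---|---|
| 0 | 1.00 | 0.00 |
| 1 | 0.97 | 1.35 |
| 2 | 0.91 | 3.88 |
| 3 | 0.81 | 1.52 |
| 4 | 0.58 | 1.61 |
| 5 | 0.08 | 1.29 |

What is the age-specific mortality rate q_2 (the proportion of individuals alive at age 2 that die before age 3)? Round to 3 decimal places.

q_2 = (l_2 − l_3) / l_2 = (0.91 − 0.81) / 0.91
     = 0.1 / 0.91 = 0.10989… → 0.110

0.110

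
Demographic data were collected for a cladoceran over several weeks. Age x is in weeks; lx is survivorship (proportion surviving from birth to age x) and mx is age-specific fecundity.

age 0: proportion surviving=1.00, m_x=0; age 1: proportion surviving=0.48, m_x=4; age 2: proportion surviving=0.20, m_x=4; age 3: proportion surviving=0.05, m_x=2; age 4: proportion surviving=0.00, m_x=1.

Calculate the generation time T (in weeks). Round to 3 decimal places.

1.355

lx·mx: 0, 1.92, 0.8, 0.1, 0 → R0 = 2.82
x·lx·mx: 0, 1.92, 1.6, 0.3, 0 → Σ = 3.82
T = 3.82 / 2.82 = 1.35461… → 1.355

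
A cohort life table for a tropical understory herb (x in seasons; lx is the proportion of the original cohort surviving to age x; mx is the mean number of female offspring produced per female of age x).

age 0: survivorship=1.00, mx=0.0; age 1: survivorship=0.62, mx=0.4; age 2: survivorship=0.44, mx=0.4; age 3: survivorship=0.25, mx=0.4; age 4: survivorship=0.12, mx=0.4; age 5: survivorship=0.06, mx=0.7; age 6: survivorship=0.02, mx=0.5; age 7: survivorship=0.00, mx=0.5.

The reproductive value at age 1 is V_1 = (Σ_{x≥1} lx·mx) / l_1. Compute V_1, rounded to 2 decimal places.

lx·mx for x ≥ 1: 0.248, 0.176, 0.1, 0.048, 0.042, 0.01, 0 → sum = 0.624
V_1 = 0.624 / l_1 = 0.624 / 0.62 = 1.006452… → 1.01

1.01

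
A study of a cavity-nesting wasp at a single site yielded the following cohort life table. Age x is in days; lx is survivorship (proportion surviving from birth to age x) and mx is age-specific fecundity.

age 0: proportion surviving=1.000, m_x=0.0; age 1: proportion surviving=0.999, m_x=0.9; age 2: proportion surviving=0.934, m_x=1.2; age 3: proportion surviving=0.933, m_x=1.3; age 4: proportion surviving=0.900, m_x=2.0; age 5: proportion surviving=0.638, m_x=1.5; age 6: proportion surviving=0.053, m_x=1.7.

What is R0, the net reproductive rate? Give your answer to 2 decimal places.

lx·mx by age: 0, 0.8991, 1.1208, 1.2129, 1.8, 0.957, 0.0901
R0 = Σ lx·mx = 6.0799 → 6.08

6.08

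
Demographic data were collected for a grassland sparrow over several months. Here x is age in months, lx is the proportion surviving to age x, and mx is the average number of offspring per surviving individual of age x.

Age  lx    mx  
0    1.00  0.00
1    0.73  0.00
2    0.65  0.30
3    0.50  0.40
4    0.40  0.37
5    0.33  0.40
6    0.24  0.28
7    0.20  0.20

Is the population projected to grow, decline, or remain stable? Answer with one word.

R0 = Σ lx·mx = 0 + 0 + 0.195 + 0.2 + 0.148 + 0.132 + 0.0672 + 0.04 = 0.7822
R0 < 1, so the population is declining.

declining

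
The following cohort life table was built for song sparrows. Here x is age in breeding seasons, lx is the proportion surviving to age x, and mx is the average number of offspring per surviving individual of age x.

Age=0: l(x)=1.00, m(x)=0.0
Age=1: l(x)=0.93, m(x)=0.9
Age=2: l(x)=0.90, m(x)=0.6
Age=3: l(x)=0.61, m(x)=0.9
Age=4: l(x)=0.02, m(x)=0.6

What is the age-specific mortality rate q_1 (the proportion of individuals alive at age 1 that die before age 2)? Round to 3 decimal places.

q_1 = (l_1 − l_2) / l_1 = (0.93 − 0.9) / 0.93
     = 0.03 / 0.93 = 0.032258… → 0.032

0.032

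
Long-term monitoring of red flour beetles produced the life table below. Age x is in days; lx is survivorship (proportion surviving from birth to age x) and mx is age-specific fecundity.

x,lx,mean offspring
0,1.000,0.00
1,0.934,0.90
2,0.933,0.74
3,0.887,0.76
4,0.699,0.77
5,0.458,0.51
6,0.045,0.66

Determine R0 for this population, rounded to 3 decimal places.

3.007

lx·mx by age: 0, 0.8406, 0.69042, 0.67412, 0.53823, 0.23358, 0.0297
R0 = Σ lx·mx = 3.00665 → 3.007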